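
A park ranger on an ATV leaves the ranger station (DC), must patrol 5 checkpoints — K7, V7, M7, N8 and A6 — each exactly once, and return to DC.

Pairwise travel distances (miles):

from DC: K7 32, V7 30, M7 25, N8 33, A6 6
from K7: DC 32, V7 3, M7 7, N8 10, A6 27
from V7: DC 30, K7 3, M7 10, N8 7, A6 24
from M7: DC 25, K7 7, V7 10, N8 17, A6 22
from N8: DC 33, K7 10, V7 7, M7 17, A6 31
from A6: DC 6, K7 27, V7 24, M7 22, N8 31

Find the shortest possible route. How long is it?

With 5 stops there are 5!/2 = 60 distinct round trips (a route and its reverse cost the same).
DC→K7→V7→M7→N8→A6→DC: 32+3+10+17+31+6 = 99
DC→K7→V7→M7→A6→N8→DC: 32+3+10+22+31+33 = 131
DC→K7→V7→N8→M7→A6→DC: 32+3+7+17+22+6 = 87
DC→K7→V7→N8→A6→M7→DC: 32+3+7+31+22+25 = 120
DC→K7→V7→A6→M7→N8→DC: 32+3+24+22+17+33 = 131
DC→K7→V7→A6→N8→M7→DC: 32+3+24+31+17+25 = 132
DC→K7→M7→V7→N8→A6→DC: 32+7+10+7+31+6 = 93
DC→K7→M7→V7→A6→N8→DC: 32+7+10+24+31+33 = 137
DC→K7→M7→N8→V7→A6→DC: 32+7+17+7+24+6 = 93
DC→K7→M7→N8→A6→V7→DC: 32+7+17+31+24+30 = 141
DC→K7→M7→A6→V7→N8→DC: 32+7+22+24+7+33 = 125
DC→K7→M7→A6→N8→V7→DC: 32+7+22+31+7+30 = 129
DC→K7→N8→V7→M7→A6→DC: 32+10+7+10+22+6 = 87
DC→K7→N8→V7→A6→M7→DC: 32+10+7+24+22+25 = 120
… (46 more)
DC→N8→V7→K7→M7→A6→DC: 33+7+3+7+22+6 = 78  ← best
The minimum is 78.
One optimal route: DC → N8 → V7 → K7 → M7 → A6 → DC (or its reverse).

Shortest round trip = 78 miles.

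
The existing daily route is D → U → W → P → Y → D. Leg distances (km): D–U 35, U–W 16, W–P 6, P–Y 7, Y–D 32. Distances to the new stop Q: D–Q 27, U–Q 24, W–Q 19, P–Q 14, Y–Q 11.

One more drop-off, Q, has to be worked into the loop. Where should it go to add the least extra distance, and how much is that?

+6 km — insert Q between Y and D.

Insertion cost between consecutive stops i–j is d(i,Q) + d(Q,j) − d(i,j):
  between D and U: 27 + 24 − 35 = 16
  between U and W: 24 + 19 − 16 = 27
  between W and P: 19 + 14 − 6 = 27
  between P and Y: 14 + 11 − 7 = 18
  between Y and D: 11 + 27 − 32 = 6
Cheapest insertion is between Y and D, adding 6.
New total = 96 + 6 = 102.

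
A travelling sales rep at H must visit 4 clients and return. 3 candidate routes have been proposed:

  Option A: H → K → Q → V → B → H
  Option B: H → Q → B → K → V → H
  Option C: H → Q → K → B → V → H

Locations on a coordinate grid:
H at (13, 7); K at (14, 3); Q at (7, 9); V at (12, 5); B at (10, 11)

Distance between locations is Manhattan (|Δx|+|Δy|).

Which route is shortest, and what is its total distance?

Shortest is Option B, total 32.

Option A: 5 + 13 + 9 + 8 + 7 = 42
Option B: 8 + 5 + 12 + 4 + 3 = 32
Option C: 8 + 13 + 12 + 8 + 3 = 44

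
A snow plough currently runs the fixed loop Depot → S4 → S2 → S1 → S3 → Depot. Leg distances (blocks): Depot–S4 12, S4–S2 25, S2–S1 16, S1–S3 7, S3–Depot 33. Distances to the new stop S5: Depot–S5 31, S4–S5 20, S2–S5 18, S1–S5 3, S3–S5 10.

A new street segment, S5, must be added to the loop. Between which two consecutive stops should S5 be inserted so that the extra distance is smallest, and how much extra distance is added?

+5 blocks — insert S5 between S2 and S1.

Insertion cost between consecutive stops i–j is d(i,S5) + d(S5,j) − d(i,j):
  between Depot and S4: 31 + 20 − 12 = 39
  between S4 and S2: 20 + 18 − 25 = 13
  between S2 and S1: 18 + 3 − 16 = 5
  between S1 and S3: 3 + 10 − 7 = 6
  between S3 and Depot: 10 + 31 − 33 = 8
Cheapest insertion is between S2 and S1, adding 5.
New total = 93 + 5 = 98.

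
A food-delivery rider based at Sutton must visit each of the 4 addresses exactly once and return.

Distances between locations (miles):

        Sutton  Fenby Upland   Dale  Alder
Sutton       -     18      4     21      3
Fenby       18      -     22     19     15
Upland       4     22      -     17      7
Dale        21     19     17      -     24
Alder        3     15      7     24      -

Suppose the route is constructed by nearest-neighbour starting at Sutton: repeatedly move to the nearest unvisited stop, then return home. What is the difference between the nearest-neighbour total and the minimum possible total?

From Sutton: Alder=3, Upland=4, Fenby=18, Dale=21 → choose Alder (3).
From Alder: Upland=7, Fenby=15, Dale=24 → choose Upland (7).
From Upland: Dale=17, Fenby=22 → choose Dale (17).
From Dale: Fenby=19 → choose Fenby (19).
NN route Sutton → Alder → Upland → Dale → Fenby → Sutton costs 64.
Optimal: Sutton → Upland → Dale → Fenby → Alder → Sutton costs 58 (by enumerating all 12 distinct tours).
Excess = 64 − 58 = 6.

The nearest-neighbour route is 6 miles longer than optimal.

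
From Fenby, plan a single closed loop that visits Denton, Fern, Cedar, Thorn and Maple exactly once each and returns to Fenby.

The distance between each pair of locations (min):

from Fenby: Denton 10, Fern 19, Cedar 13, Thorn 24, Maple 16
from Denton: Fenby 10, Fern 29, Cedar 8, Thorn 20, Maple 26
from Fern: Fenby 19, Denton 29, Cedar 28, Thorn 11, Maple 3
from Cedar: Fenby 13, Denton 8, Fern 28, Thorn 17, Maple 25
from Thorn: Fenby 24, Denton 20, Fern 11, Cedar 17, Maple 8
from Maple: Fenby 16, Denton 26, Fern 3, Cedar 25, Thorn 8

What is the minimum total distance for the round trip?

With 5 stops there are 5!/2 = 60 distinct round trips (a route and its reverse cost the same).
Fenby-Denton-Fern-Cedar-Thorn-Maple-Fenby: 10+29+28+17+8+16 = 108
Fenby-Denton-Fern-Cedar-Maple-Thorn-Fenby: 10+29+28+25+8+24 = 124
Fenby-Denton-Fern-Thorn-Cedar-Maple-Fenby: 10+29+11+17+25+16 = 108
Fenby-Denton-Fern-Thorn-Maple-Cedar-Fenby: 10+29+11+8+25+13 = 96
Fenby-Denton-Fern-Maple-Cedar-Thorn-Fenby: 10+29+3+25+17+24 = 108
Fenby-Denton-Fern-Maple-Thorn-Cedar-Fenby: 10+29+3+8+17+13 = 80
Fenby-Denton-Cedar-Fern-Thorn-Maple-Fenby: 10+8+28+11+8+16 = 81
Fenby-Denton-Cedar-Fern-Maple-Thorn-Fenby: 10+8+28+3+8+24 = 81
Fenby-Denton-Cedar-Thorn-Fern-Maple-Fenby: 10+8+17+11+3+16 = 65
Fenby-Denton-Cedar-Thorn-Maple-Fern-Fenby: 10+8+17+8+3+19 = 65
Fenby-Denton-Cedar-Maple-Fern-Thorn-Fenby: 10+8+25+3+11+24 = 81
Fenby-Denton-Cedar-Maple-Thorn-Fern-Fenby: 10+8+25+8+11+19 = 81
Fenby-Denton-Thorn-Fern-Cedar-Maple-Fenby: 10+20+11+28+25+16 = 110
Fenby-Denton-Thorn-Fern-Maple-Cedar-Fenby: 10+20+11+3+25+13 = 82
… (46 more)
The minimum is 65.
One optimal route: Fenby → Denton → Cedar → Thorn → Fern → Maple → Fenby (or its reverse).

Shortest round trip = 65 min.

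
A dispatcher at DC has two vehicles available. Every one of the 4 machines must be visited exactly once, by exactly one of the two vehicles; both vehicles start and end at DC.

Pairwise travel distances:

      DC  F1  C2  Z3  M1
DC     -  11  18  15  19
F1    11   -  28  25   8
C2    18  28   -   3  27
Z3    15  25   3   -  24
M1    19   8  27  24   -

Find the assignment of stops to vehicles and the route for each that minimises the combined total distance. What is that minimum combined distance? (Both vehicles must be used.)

74 — the smallest possible combined total.

There are 2^3 − 1 = 7 ways to divide the 4 stops into two non-empty groups. For each, the best each vehicle can do is its own shortest tour through its group:
  {F1} + {C2, Z3, M1}: 22 + 64 = 86
  {C2} + {F1, Z3, M1}: 36 + 58 = 94
  {F1, C2} + {Z3, M1}: 57 + 58 = 115
  {Z3} + {F1, C2, M1}: 30 + 64 = 94
  {F1, Z3} + {C2, M1}: 51 + 64 = 115
  {C2, Z3} + {F1, M1}: 36 + 38 = 74
  … (7 splits in total)
Best: vehicle 1 DC → C2 → Z3 → DC = 36; vehicle 2 DC → F1 → M1 → DC = 38; combined 74.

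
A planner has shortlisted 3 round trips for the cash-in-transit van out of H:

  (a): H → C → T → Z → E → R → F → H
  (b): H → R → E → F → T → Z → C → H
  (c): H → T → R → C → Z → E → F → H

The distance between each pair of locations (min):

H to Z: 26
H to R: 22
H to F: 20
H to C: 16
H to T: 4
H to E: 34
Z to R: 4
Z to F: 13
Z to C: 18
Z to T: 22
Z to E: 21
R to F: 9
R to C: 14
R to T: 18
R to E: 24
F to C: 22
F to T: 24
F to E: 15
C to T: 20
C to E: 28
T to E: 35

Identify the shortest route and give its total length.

Shortest is (c), total 110 min.

(a): 16 + 20 + 22 + 21 + 24 + 9 + 20 = 132
(b): 22 + 24 + 15 + 24 + 22 + 18 + 16 = 141
(c): 4 + 18 + 14 + 18 + 21 + 15 + 20 = 110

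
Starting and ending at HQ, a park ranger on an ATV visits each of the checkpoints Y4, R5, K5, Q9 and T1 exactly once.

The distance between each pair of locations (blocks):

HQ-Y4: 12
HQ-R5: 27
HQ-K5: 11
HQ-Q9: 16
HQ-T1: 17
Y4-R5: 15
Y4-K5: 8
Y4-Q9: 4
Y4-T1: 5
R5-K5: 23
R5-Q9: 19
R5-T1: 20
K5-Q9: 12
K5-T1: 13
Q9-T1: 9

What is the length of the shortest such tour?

With 5 stops there are 5!/2 = 60 distinct round trips (a route and its reverse cost the same).
HQ→Y4→R5→K5→Q9→T1→HQ: 12+15+23+12+9+17 = 88
HQ→Y4→R5→K5→T1→Q9→HQ: 12+15+23+13+9+16 = 88
HQ→Y4→R5→Q9→K5→T1→HQ: 12+15+19+12+13+17 = 88
HQ→Y4→R5→Q9→T1→K5→HQ: 12+15+19+9+13+11 = 79
HQ→Y4→R5→T1→K5→Q9→HQ: 12+15+20+13+12+16 = 88
HQ→Y4→R5→T1→Q9→K5→HQ: 12+15+20+9+12+11 = 79
HQ→Y4→K5→R5→Q9→T1→HQ: 12+8+23+19+9+17 = 88
HQ→Y4→K5→R5→T1→Q9→HQ: 12+8+23+20+9+16 = 88
HQ→Y4→K5→Q9→R5→T1→HQ: 12+8+12+19+20+17 = 88
HQ→Y4→K5→Q9→T1→R5→HQ: 12+8+12+9+20+27 = 88
HQ→Y4→K5→T1→R5→Q9→HQ: 12+8+13+20+19+16 = 88
HQ→Y4→K5→T1→Q9→R5→HQ: 12+8+13+9+19+27 = 88
HQ→Y4→Q9→R5→K5→T1→HQ: 12+4+19+23+13+17 = 88
HQ→Y4→Q9→R5→T1→K5→HQ: 12+4+19+20+13+11 = 79
… (46 more)
The minimum is 79.
One optimal route: HQ → Y4 → R5 → Q9 → T1 → K5 → HQ (or its reverse).

79 blocks — the shortest possible round trip.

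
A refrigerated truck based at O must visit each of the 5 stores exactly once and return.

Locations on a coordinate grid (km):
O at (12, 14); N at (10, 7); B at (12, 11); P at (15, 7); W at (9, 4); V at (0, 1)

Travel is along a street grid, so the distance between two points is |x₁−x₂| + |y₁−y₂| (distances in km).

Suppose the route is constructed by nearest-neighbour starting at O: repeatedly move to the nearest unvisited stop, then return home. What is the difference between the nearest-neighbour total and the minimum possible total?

Excess over optimum: 12 km.

O: B=3, N=9, P=10, W=13, V=25 ⇒ B
B: N=6, P=7, W=10, V=22 ⇒ N
N: W=4, P=5, V=16 ⇒ W
W: P=9, V=12 ⇒ P
P: V=21 ⇒ V
NN route O → B → N → W → P → V → O costs 68.
Optimal: O → N → W → V → P → B → O costs 56 (by enumerating all 60 distinct tours).
Excess = 68 − 56 = 12.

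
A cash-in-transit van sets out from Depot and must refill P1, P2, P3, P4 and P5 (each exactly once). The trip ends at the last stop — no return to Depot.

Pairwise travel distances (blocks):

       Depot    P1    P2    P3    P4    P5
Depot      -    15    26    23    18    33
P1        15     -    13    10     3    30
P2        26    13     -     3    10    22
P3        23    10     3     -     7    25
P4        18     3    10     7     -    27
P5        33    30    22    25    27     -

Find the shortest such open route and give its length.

There are 5! = 120 possible orderings.
Depot - P1 - P2 - P3 - P4 - P5: 15+13+3+7+27 = 65
Depot - P1 - P2 - P3 - P5 - P4: 15+13+3+25+27 = 83
Depot - P1 - P2 - P4 - P3 - P5: 15+13+10+7+25 = 70
Depot - P1 - P2 - P4 - P5 - P3: 15+13+10+27+25 = 90
Depot - P1 - P2 - P5 - P3 - P4: 15+13+22+25+7 = 82
Depot - P1 - P2 - P5 - P4 - P3: 15+13+22+27+7 = 84
Depot - P1 - P3 - P2 - P4 - P5: 15+10+3+10+27 = 65
Depot - P1 - P3 - P2 - P5 - P4: 15+10+3+22+27 = 77
Depot - P1 - P3 - P4 - P2 - P5: 15+10+7+10+22 = 64
Depot - P1 - P3 - P4 - P5 - P2: 15+10+7+27+22 = 81
Depot - P1 - P3 - P5 - P2 - P4: 15+10+25+22+10 = 82
Depot - P1 - P3 - P5 - P4 - P2: 15+10+25+27+10 = 87
Depot - P1 - P4 - P2 - P3 - P5: 15+3+10+3+25 = 56
Depot - P1 - P4 - P2 - P5 - P3: 15+3+10+22+25 = 75
… (106 more)
Depot - P1 - P4 - P3 - P2 - P5: 15+3+7+3+22 = 50  ← best
The minimum is 50.
One shortest path: Depot → P1 → P4 → P3 → P2 → P5.

Shortest open route: 50 blocks.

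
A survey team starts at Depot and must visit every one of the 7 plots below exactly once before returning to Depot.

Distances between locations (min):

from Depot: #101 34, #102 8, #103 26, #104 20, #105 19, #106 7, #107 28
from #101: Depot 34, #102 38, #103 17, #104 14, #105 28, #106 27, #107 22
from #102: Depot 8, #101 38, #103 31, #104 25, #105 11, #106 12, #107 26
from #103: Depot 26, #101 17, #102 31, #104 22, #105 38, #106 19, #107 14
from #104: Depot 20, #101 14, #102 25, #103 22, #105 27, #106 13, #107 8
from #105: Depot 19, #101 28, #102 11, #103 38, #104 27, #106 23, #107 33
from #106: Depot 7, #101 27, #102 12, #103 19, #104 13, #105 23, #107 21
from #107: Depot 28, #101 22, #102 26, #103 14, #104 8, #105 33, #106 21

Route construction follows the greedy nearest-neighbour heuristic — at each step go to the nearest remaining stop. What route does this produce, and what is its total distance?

Depot → [#106:7 / #102:8 / #105:19 / #104:20 / #103:26 / #107:28 / #101:34] → #106 (7)
#106 → [#102:12 / #104:13 / #103:19 / #107:21 / #105:23 / #101:27] → #102 (12)
#102 → [#105:11 / #104:25 / #107:26 / #103:31 / #101:38] → #105 (11)
#105 → [#104:27 / #101:28 / #107:33 / #103:38] → #104 (27)
#104 → [#107:8 / #101:14 / #103:22] → #107 (8)
#107 → [#103:14 / #101:22] → #103 (14)
#103 → [#101:17] → #101 (17)
Return #101→Depot: 34.
Total = 7 + 12 + 11 + 27 + 8 + 14 + 17 + 34 = 130.

130 min along Depot → #106 → #102 → #105 → #104 → #107 → #103 → #101 → Depot.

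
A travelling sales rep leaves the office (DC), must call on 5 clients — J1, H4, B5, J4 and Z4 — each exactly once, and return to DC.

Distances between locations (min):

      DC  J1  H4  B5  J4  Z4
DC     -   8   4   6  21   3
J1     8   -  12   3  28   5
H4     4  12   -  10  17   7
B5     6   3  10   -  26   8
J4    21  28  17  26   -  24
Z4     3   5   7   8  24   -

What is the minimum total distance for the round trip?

There are 60 distinct closed tours to check (reversals are equivalent).
DC-J1-H4-B5-J4-Z4-DC: 8+12+10+26+24+3 = 83
DC-J1-H4-B5-Z4-J4-DC: 8+12+10+8+24+21 = 83
DC-J1-H4-J4-B5-Z4-DC: 8+12+17+26+8+3 = 74
DC-J1-H4-J4-Z4-B5-DC: 8+12+17+24+8+6 = 75
DC-J1-H4-Z4-B5-J4-DC: 8+12+7+8+26+21 = 82
DC-J1-H4-Z4-J4-B5-DC: 8+12+7+24+26+6 = 83
DC-J1-B5-H4-J4-Z4-DC: 8+3+10+17+24+3 = 65
DC-J1-B5-H4-Z4-J4-DC: 8+3+10+7+24+21 = 73
DC-J1-B5-J4-H4-Z4-DC: 8+3+26+17+7+3 = 64
DC-J1-B5-J4-Z4-H4-DC: 8+3+26+24+7+4 = 72
DC-J1-B5-Z4-H4-J4-DC: 8+3+8+7+17+21 = 64
DC-J1-B5-Z4-J4-H4-DC: 8+3+8+24+17+4 = 64
DC-J1-J4-H4-B5-Z4-DC: 8+28+17+10+8+3 = 74
DC-J1-J4-H4-Z4-B5-DC: 8+28+17+7+8+6 = 74
… (46 more)
DC-H4-J4-B5-J1-Z4-DC: 4+17+26+3+5+3 = 58  ← best
The minimum is 58.
One optimal route: DC → H4 → J4 → B5 → J1 → Z4 → DC (or its reverse).

Shortest round trip = 58 min.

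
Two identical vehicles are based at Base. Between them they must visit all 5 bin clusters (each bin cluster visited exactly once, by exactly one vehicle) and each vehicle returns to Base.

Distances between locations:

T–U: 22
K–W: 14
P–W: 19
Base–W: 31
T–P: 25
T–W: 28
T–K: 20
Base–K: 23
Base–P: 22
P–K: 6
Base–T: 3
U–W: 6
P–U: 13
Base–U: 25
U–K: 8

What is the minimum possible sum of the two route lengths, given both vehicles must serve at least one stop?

Minimum combined distance: 79.

There are 2^4 − 1 = 15 ways to divide the 5 stops into two non-empty groups. For each, the best each vehicle can do is its own shortest tour through its group:
  {T} + {P, U, K, W}: 6 + 73 = 79
  {P} + {T, U, K, W}: 44 + 68 = 112
  {T, P} + {U, K, W}: 50 + 68 = 118
  {U} + {T, P, K, W}: 50 + 73 = 123
  {T, U} + {P, K, W}: 50 + 73 = 123
  {P, U} + {T, K, W}: 60 + 68 = 128
  … (15 splits in total)
Best: vehicle 1 Base → T → Base = 6; vehicle 2 Base → P → K → U → W → Base = 73; combined 79.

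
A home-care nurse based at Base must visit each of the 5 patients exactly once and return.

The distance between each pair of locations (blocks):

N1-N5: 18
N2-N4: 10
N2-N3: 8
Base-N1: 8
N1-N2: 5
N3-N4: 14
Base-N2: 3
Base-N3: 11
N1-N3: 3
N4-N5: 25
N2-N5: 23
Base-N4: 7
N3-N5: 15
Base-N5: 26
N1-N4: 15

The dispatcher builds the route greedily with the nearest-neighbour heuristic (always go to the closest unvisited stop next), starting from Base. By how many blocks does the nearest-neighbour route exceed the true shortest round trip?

18 blocks longer than the optimal tour.

Base: N2=3, N4=7, N1=8, N3=11, N5=26 ⇒ N2
N2: N1=5, N3=8, N4=10, N5=23 ⇒ N1
N1: N3=3, N4=15, N5=18 ⇒ N3
N3: N4=14, N5=15 ⇒ N4
N4: N5=25 ⇒ N5
NN route Base → N2 → N1 → N3 → N4 → N5 → Base costs 76.
Optimal: Base → N2 → N1 → N3 → N5 → N4 → Base costs 58 (by enumerating all 60 distinct tours).
Excess = 76 − 58 = 18.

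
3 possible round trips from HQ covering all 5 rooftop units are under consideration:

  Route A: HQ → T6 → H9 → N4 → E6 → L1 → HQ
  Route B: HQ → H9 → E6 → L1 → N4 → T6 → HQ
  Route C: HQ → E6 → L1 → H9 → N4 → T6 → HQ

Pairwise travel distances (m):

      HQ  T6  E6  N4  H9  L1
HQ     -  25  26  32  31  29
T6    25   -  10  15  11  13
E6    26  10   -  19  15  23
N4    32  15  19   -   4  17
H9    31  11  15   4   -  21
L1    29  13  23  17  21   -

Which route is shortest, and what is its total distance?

Route A: 25 + 11 + 4 + 19 + 23 + 29 = 111
Route B: 31 + 15 + 23 + 17 + 15 + 25 = 126
Route C: 26 + 23 + 21 + 4 + 15 + 25 = 114

Shortest is Route A, total 111 m.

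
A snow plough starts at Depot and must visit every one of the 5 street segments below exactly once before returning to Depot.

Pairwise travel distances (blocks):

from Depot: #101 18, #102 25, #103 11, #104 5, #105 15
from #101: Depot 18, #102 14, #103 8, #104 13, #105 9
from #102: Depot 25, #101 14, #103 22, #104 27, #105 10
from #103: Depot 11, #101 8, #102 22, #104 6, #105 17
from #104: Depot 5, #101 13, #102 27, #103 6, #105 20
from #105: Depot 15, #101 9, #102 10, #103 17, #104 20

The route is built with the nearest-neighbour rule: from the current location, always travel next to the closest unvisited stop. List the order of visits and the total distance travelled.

Nearest-neighbour total = 63 blocks; route Depot → #104 → #103 → #101 → #105 → #102 → Depot.

At Depot the remaining stops are #104 5, #103 11, #105 15, #101 18, #102 25; go to #104.
At #104 the remaining stops are #103 6, #101 13, #105 20, #102 27; go to #103.
At #103 the remaining stops are #101 8, #105 17, #102 22; go to #101.
At #101 the remaining stops are #105 9, #102 14; go to #105.
At #105 the remaining stops are #102 10; go to #102.
Return #102→Depot: 25.
Total = 5 + 6 + 8 + 9 + 10 + 25 = 63.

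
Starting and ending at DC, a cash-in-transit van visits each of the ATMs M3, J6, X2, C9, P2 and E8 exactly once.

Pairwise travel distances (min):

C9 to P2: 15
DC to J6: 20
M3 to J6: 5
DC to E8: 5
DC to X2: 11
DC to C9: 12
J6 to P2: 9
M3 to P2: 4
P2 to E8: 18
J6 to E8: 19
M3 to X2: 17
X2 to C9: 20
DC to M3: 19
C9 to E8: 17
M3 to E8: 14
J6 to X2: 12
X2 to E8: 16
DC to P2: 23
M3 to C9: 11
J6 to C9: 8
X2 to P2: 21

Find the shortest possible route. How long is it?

Shortest round trip = 69 min.

With 6 stops there are 6!/2 = 360 distinct round trips (a route and its reverse cost the same).
DC → M3 → J6 → X2 → C9 → P2 → E8 → DC: 19+5+12+20+15+18+5 = 94
DC → M3 → J6 → X2 → C9 → E8 → P2 → DC: 19+5+12+20+17+18+23 = 114
DC → M3 → J6 → X2 → P2 → C9 → E8 → DC: 19+5+12+21+15+17+5 = 94
DC → M3 → J6 → X2 → P2 → E8 → C9 → DC: 19+5+12+21+18+17+12 = 104
DC → M3 → J6 → X2 → E8 → C9 → P2 → DC: 19+5+12+16+17+15+23 = 107
DC → M3 → J6 → X2 → E8 → P2 → C9 → DC: 19+5+12+16+18+15+12 = 97
DC → M3 → J6 → C9 → X2 → P2 → E8 → DC: 19+5+8+20+21+18+5 = 96
DC → M3 → J6 → C9 → X2 → E8 → P2 → DC: 19+5+8+20+16+18+23 = 109
… (352 more)
DC → X2 → J6 → M3 → P2 → C9 → E8 → DC: 11+12+5+4+15+17+5 = 69  ← best
The minimum is 69.
One optimal route: DC → X2 → J6 → M3 → P2 → C9 → E8 → DC (or its reverse).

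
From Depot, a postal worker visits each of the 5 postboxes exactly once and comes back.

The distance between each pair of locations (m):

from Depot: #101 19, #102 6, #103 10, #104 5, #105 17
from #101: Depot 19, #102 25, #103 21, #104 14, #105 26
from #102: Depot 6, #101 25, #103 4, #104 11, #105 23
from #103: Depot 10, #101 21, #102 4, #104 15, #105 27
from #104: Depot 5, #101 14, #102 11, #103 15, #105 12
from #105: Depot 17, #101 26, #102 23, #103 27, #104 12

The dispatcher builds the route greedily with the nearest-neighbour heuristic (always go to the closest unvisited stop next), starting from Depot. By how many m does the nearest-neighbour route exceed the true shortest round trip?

Depot: #104=5, #102=6, #103=10, #105=17, #101=19 ⇒ #104
#104: #102=11, #105=12, #101=14, #103=15 ⇒ #102
#102: #103=4, #105=23, #101=25 ⇒ #103
#103: #101=21, #105=27 ⇒ #101
#101: #105=26 ⇒ #105
NN route Depot → #104 → #102 → #103 → #101 → #105 → Depot costs 84.
Optimal: Depot → #102 → #103 → #101 → #104 → #105 → Depot costs 74 (by enumerating all 60 distinct tours).
Excess = 84 − 74 = 10.

Excess over optimum: 10 m.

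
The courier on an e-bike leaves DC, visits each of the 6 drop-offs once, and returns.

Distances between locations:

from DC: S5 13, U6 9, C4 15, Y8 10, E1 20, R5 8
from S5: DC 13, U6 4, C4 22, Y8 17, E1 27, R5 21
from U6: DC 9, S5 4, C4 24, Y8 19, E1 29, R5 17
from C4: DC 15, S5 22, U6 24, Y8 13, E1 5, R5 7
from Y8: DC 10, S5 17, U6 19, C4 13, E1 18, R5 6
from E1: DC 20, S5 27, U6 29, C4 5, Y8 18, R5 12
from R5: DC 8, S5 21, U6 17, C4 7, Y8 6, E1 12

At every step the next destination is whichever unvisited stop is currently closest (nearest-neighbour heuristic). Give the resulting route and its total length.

From DC: distances to unvisited — R5=8, U6=9, Y8=10, S5=13, C4=15, E1=20. Nearest is R5 (8).
From R5: distances to unvisited — Y8=6, C4=7, E1=12, U6=17, S5=21. Nearest is Y8 (6).
From Y8: distances to unvisited — C4=13, S5=17, E1=18, U6=19. Nearest is C4 (13).
From C4: distances to unvisited — E1=5, S5=22, U6=24. Nearest is E1 (5).
From E1: distances to unvisited — S5=27, U6=29. Nearest is S5 (27).
From S5: distances to unvisited — U6=4. Nearest is U6 (4).
Return U6→DC: 9.
Total = 8 + 6 + 13 + 5 + 27 + 4 + 9 = 72.

Total distance 72 via the nearest-neighbour route DC → R5 → Y8 → C4 → E1 → S5 → U6 → DC.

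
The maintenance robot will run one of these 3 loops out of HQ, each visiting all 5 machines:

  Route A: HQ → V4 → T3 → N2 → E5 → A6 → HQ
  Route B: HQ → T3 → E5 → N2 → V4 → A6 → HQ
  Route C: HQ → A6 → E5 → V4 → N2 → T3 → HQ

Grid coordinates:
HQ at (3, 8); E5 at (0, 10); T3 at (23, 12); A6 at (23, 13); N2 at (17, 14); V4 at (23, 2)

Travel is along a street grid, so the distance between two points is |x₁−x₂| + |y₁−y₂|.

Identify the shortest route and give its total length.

116 — Route A is the shortest.

Route A: 26 + 10 + 8 + 21 + 26 + 25 = 116
Route B: 24 + 25 + 21 + 18 + 11 + 25 = 124
Route C: 25 + 26 + 31 + 18 + 8 + 24 = 132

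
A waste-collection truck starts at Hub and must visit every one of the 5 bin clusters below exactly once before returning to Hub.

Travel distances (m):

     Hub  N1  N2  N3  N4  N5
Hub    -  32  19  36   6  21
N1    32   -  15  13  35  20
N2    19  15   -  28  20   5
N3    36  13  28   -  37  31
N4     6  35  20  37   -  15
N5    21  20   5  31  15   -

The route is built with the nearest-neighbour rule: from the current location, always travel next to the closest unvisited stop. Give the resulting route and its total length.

Total distance 90 m via the nearest-neighbour route Hub → N4 → N5 → N2 → N1 → N3 → Hub.

Hub → [N4:6 / N2:19 / N5:21 / N1:32 / N3:36] → N4 (6)
N4 → [N5:15 / N2:20 / N1:35 / N3:37] → N5 (15)
N5 → [N2:5 / N1:20 / N3:31] → N2 (5)
N2 → [N1:15 / N3:28] → N1 (15)
N1 → [N3:13] → N3 (13)
Return N3→Hub: 36.
Total = 6 + 15 + 5 + 15 + 13 + 36 = 90.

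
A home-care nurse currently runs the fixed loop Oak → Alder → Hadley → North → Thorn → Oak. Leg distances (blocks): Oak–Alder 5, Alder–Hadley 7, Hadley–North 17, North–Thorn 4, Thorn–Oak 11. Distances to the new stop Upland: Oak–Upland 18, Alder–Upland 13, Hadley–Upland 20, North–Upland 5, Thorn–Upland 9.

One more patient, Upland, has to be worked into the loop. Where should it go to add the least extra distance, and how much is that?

Insertion cost between consecutive stops i–j is d(i,Upland) + d(Upland,j) − d(i,j):
  between Oak and Alder: 18 + 13 − 5 = 26
  between Alder and Hadley: 13 + 20 − 7 = 26
  between Hadley and North: 20 + 5 − 17 = 8
  between North and Thorn: 5 + 9 − 4 = 10
  between Thorn and Oak: 9 + 18 − 11 = 16
Cheapest insertion is between Hadley and North, adding 8.
New total = 44 + 8 = 52.

Minimum extra distance: 8 blocks, inserting Upland between Hadley and North.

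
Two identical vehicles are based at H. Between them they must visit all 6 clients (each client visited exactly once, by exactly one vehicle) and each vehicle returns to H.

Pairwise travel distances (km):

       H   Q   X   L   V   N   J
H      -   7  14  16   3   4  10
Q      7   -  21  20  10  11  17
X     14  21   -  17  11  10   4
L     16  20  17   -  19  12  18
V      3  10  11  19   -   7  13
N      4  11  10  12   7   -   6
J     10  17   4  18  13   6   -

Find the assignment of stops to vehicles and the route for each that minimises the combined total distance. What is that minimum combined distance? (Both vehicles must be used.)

Minimum combined distance: 64 km.

Try each way of splitting the stops between the two vehicles (each non-empty) and, for each split, find the best tour for each vehicle:
  {Q} + {X, L, V, N, J}: 14 + 52 = 66
  {X} + {Q, L, V, N, J}: 28 + 61 = 89
  {Q, X} + {L, V, N, J}: 42 + 50 = 92
  {L} + {Q, X, V, N, J}: 32 + 42 = 74
  {Q, L} + {X, V, N, J}: 43 + 28 = 71
  {X, L} + {Q, V, N, J}: 47 + 40 = 87
  … (31 splits in total)
  {V} + {Q, X, L, N, J}: 6 + 58 = 64  ← best
Best: vehicle 1 H → V → H = 6; vehicle 2 H → Q → L → X → J → N → H = 58; combined 64.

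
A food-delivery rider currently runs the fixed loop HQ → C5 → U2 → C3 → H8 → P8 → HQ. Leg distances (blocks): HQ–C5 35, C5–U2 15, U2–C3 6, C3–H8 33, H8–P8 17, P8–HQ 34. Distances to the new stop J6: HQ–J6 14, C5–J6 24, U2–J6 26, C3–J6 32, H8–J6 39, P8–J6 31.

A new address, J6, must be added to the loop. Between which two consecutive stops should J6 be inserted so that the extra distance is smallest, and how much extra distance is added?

+3 blocks — insert J6 between HQ and C5.

Insertion cost between consecutive stops i–j is d(i,J6) + d(J6,j) − d(i,j):
  between HQ and C5: 14 + 24 − 35 = 3
  between C5 and U2: 24 + 26 − 15 = 35
  between U2 and C3: 26 + 32 − 6 = 52
  between C3 and H8: 32 + 39 − 33 = 38
  between H8 and P8: 39 + 31 − 17 = 53
  between P8 and HQ: 31 + 14 − 34 = 11
Cheapest insertion is between HQ and C5, adding 3.
New total = 140 + 3 = 143.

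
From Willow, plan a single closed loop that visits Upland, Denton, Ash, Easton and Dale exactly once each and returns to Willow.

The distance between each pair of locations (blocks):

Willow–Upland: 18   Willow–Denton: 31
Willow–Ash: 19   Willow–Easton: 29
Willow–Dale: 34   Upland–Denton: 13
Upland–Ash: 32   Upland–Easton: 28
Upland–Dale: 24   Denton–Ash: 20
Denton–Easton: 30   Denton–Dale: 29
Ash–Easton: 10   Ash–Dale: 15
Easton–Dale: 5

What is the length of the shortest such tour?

There are 60 distinct closed tours to check (reversals are equivalent).
Willow - Upland - Denton - Ash - Easton - Dale - Willow: 18+13+20+10+5+34 = 100
Willow - Upland - Denton - Ash - Dale - Easton - Willow: 18+13+20+15+5+29 = 100
Willow - Upland - Denton - Easton - Ash - Dale - Willow: 18+13+30+10+15+34 = 120
Willow - Upland - Denton - Easton - Dale - Ash - Willow: 18+13+30+5+15+19 = 100
Willow - Upland - Denton - Dale - Ash - Easton - Willow: 18+13+29+15+10+29 = 114
Willow - Upland - Denton - Dale - Easton - Ash - Willow: 18+13+29+5+10+19 = 94
Willow - Upland - Ash - Denton - Easton - Dale - Willow: 18+32+20+30+5+34 = 139
Willow - Upland - Ash - Denton - Dale - Easton - Willow: 18+32+20+29+5+29 = 133
Willow - Upland - Ash - Easton - Denton - Dale - Willow: 18+32+10+30+29+34 = 153
Willow - Upland - Ash - Easton - Dale - Denton - Willow: 18+32+10+5+29+31 = 125
Willow - Upland - Ash - Dale - Denton - Easton - Willow: 18+32+15+29+30+29 = 153
Willow - Upland - Ash - Dale - Easton - Denton - Willow: 18+32+15+5+30+31 = 131
Willow - Upland - Easton - Denton - Ash - Dale - Willow: 18+28+30+20+15+34 = 145
Willow - Upland - Easton - Denton - Dale - Ash - Willow: 18+28+30+29+15+19 = 139
… (46 more)
The minimum is 94.
One optimal route: Willow → Upland → Denton → Dale → Easton → Ash → Willow (or its reverse).

94 blocks — the shortest possible round trip.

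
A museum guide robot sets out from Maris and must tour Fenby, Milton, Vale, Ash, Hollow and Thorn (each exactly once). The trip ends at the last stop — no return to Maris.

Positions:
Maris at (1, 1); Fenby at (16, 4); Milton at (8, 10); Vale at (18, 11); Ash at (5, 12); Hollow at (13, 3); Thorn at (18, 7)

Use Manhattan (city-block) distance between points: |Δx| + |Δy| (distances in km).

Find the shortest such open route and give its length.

There are 6! = 720 possible orderings.
Maris → Fenby → Milton → Vale → Ash → Hollow → Thorn: 18+14+11+14+17+9 = 83
Maris → Fenby → Milton → Vale → Ash → Thorn → Hollow: 18+14+11+14+18+9 = 84
Maris → Fenby → Milton → Vale → Hollow → Ash → Thorn: 18+14+11+13+17+18 = 91
Maris → Fenby → Milton → Vale → Hollow → Thorn → Ash: 18+14+11+13+9+18 = 83
Maris → Fenby → Milton → Vale → Thorn → Ash → Hollow: 18+14+11+4+18+17 = 82
Maris → Fenby → Milton → Vale → Thorn → Hollow → Ash: 18+14+11+4+9+17 = 73
Maris → Fenby → Milton → Ash → Vale → Hollow → Thorn: 18+14+5+14+13+9 = 73
Maris → Fenby → Milton → Ash → Vale → Thorn → Hollow: 18+14+5+14+4+9 = 64
… (712 more)
Maris → Hollow → Fenby → Thorn → Vale → Milton → Ash: 14+4+5+4+11+5 = 43  ← best
The minimum is 43.
One shortest path: Maris → Hollow → Fenby → Thorn → Vale → Milton → Ash.

Shortest open route: 43 km.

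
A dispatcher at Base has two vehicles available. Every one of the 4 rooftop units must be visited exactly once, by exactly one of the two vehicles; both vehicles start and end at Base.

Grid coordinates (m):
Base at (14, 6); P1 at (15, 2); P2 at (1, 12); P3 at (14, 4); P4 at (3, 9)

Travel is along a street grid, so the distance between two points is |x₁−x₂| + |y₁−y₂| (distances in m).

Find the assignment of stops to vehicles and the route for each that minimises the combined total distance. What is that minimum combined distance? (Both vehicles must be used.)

There are 2^3 − 1 = 7 ways to divide the 4 stops into two non-empty groups. For each, the best each vehicle can do is its own shortest tour through its group:
  {P1} + {P2, P3, P4}: 10 + 42 = 52
  {P2} + {P1, P3, P4}: 38 + 38 = 76
  {P1, P2} + {P3, P4}: 48 + 32 = 80
  {P3} + {P1, P2, P4}: 4 + 48 = 52
  {P1, P3} + {P2, P4}: 10 + 38 = 48
  {P2, P3} + {P1, P4}: 42 + 38 = 80
  … (7 splits in total)
Best: vehicle 1 Base → P1 → P3 → Base = 10; vehicle 2 Base → P2 → P4 → Base = 38; combined 48.

Minimum combined distance: 48 m.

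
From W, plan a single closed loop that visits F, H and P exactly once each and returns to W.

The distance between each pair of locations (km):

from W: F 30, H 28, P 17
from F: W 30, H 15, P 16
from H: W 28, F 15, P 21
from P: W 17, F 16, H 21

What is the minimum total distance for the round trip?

Shortest round trip = 76 km.

There are 3 distinct closed tours to check (reversals are equivalent).
W-F-H-P-W: 30+15+21+17 = 83
W-F-P-H-W: 30+16+21+28 = 95
W-H-F-P-W: 28+15+16+17 = 76
The minimum is 76.
One optimal route: W → H → F → P → W (or its reverse).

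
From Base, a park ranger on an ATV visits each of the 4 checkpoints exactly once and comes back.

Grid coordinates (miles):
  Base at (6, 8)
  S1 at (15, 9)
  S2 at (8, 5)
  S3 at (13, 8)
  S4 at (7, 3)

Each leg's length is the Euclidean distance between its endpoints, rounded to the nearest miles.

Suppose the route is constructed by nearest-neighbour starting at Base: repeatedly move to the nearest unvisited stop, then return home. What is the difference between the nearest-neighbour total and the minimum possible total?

Base: S2=4, S4=5, S3=7, S1=9 ⇒ S2
S2: S4=2, S3=6, S1=8 ⇒ S4
S4: S3=8, S1=10 ⇒ S3
S3: S1=2 ⇒ S1
NN route Base → S2 → S4 → S3 → S1 → Base costs 25.
Optimal: Base → S1 → S3 → S2 → S4 → Base costs 24 (by enumerating all 12 distinct tours).
Excess = 25 − 24 = 1.

Excess over optimum: 1 miles.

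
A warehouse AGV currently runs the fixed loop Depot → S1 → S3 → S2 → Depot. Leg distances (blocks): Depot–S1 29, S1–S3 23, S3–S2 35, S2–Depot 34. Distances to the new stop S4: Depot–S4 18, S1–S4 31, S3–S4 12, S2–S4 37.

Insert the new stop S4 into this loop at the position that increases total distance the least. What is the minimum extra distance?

Minimum extra distance: 14 blocks, inserting S4 between S3 and S2.

Insertion cost between consecutive stops i–j is d(i,S4) + d(S4,j) − d(i,j):
  between Depot and S1: 18 + 31 − 29 = 20
  between S1 and S3: 31 + 12 − 23 = 20
  between S3 and S2: 12 + 37 − 35 = 14
  between S2 and Depot: 37 + 18 − 34 = 21
Cheapest insertion is between S3 and S2, adding 14.
New total = 121 + 14 = 135.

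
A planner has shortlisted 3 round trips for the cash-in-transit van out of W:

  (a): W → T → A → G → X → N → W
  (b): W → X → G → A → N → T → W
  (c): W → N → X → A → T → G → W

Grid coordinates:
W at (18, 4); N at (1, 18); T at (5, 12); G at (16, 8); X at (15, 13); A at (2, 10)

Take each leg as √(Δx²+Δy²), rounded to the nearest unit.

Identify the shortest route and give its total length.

Shortest is (b), total 58.

(a): 15 + 4 + 14 + 5 + 15 + 22 = 75
(b): 9 + 5 + 14 + 8 + 7 + 15 = 58
(c): 22 + 15 + 13 + 4 + 12 + 4 = 70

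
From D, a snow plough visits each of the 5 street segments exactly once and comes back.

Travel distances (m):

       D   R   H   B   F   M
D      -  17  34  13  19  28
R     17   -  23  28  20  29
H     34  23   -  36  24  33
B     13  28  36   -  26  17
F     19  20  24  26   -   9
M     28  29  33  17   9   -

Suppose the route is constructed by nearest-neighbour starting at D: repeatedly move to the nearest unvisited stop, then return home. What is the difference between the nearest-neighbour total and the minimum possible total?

From D: B=13, R=17, F=19, M=28, H=34 → choose B (13).
From B: M=17, F=26, R=28, H=36 → choose M (17).
From M: F=9, R=29, H=33 → choose F (9).
From F: R=20, H=24 → choose R (20).
From R: H=23 → choose H (23).
NN route D → B → M → F → R → H → D costs 116.
Optimal: D → R → H → F → M → B → D costs 103 (by enumerating all 60 distinct tours).
Excess = 116 − 103 = 13.

The nearest-neighbour route is 13 m longer than optimal.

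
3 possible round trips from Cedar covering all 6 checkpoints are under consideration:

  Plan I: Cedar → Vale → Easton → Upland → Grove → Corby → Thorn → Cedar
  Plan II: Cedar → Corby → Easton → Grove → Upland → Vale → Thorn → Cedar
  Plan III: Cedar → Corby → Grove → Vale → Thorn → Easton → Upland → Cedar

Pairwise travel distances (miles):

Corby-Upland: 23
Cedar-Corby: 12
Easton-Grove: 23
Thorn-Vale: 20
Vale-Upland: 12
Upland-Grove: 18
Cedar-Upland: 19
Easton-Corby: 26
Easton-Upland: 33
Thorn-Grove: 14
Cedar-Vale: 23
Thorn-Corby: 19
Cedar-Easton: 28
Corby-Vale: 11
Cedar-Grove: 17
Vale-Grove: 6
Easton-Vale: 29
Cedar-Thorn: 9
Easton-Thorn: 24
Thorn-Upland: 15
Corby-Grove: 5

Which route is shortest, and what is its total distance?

Plan I: 23 + 29 + 33 + 18 + 5 + 19 + 9 = 136
Plan II: 12 + 26 + 23 + 18 + 12 + 20 + 9 = 120
Plan III: 12 + 5 + 6 + 20 + 24 + 33 + 19 = 119

119 miles — Plan III is the shortest.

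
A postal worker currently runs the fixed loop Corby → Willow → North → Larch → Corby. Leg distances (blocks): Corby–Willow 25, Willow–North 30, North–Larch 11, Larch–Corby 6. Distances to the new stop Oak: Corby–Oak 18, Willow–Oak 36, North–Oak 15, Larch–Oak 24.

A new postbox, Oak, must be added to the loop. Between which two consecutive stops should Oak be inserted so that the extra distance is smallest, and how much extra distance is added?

Insertion cost between consecutive stops i–j is d(i,Oak) + d(Oak,j) − d(i,j):
  between Corby and Willow: 18 + 36 − 25 = 29
  between Willow and North: 36 + 15 − 30 = 21
  between North and Larch: 15 + 24 − 11 = 28
  between Larch and Corby: 24 + 18 − 6 = 36
Cheapest insertion is between Willow and North, adding 21.
New total = 72 + 21 = 93.

Adding 21 blocks by placing Oak on the Willow–North leg.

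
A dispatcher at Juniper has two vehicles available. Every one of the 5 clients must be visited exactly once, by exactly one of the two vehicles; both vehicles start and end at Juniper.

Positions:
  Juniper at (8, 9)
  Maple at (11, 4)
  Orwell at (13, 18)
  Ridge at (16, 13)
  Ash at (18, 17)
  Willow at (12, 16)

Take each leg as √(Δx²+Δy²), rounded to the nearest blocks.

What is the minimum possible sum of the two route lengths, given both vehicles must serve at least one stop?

Check every non-empty split of the stops between the two vehicles; for each half take its own optimal tour:
  {Maple} + {Orwell, Ridge, Ash, Willow}: 12 + 28 = 40
  {Orwell} + {Maple, Ridge, Ash, Willow}: 20 + 34 = 54
  {Maple, Orwell} + {Ridge, Ash, Willow}: 30 + 27 = 57
  {Ridge} + {Maple, Orwell, Ash, Willow}: 18 + 36 = 54
  {Maple, Ridge} + {Orwell, Ash, Willow}: 25 + 28 = 53
  {Orwell, Ridge} + {Maple, Ash, Willow}: 25 + 35 = 60
  … (15 splits in total)
Best: vehicle 1 Juniper → Maple → Juniper = 12; vehicle 2 Juniper → Ridge → Ash → Orwell → Willow → Juniper = 28; combined 40.

Minimum combined distance: 40 blocks.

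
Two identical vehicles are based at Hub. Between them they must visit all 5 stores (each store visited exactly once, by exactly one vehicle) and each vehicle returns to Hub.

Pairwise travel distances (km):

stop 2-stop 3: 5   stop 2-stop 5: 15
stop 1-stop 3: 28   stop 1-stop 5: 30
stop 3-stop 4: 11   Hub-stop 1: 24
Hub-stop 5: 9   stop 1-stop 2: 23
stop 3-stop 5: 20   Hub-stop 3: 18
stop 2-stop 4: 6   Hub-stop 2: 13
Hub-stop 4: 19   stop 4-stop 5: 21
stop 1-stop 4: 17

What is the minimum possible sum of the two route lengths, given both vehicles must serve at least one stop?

Minimum combined distance: 88 km.

Try each way of splitting the stops between the two vehicles (each non-empty) and, for each split, find the best tour for each vehicle:
  {stop 1} + {stop 2, stop 3, stop 4, stop 5}: 48 + 59 = 107
  {stop 2} + {stop 1, stop 3, stop 4, stop 5}: 26 + 81 = 107
  {stop 1, stop 2} + {stop 3, stop 4, stop 5}: 60 + 59 = 119
  {stop 3} + {stop 1, stop 2, stop 4, stop 5}: 36 + 71 = 107
  {stop 1, stop 3} + {stop 2, stop 4, stop 5}: 70 + 49 = 119
  {stop 2, stop 3} + {stop 1, stop 4, stop 5}: 36 + 71 = 107
  … (15 splits in total)
  {stop 1, stop 2, stop 3, stop 4} + {stop 5}: 70 + 18 = 88  ← best
Best: vehicle 1 Hub → stop 1 → stop 4 → stop 2 → stop 3 → Hub = 70; vehicle 2 Hub → stop 5 → Hub = 18; combined 88.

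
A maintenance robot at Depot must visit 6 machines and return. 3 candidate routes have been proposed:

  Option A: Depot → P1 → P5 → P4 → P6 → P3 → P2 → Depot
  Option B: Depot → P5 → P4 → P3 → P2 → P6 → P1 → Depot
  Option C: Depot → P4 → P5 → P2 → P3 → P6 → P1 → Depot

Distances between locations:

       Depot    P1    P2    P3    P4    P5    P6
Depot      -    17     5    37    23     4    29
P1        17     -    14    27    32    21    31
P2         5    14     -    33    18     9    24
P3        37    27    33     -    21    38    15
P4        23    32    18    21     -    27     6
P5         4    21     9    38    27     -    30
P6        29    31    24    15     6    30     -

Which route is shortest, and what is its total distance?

124 — Option A is the shortest.

Option A: 17 + 21 + 27 + 6 + 15 + 33 + 5 = 124
Option B: 4 + 27 + 21 + 33 + 24 + 31 + 17 = 157
Option C: 23 + 27 + 9 + 33 + 15 + 31 + 17 = 155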